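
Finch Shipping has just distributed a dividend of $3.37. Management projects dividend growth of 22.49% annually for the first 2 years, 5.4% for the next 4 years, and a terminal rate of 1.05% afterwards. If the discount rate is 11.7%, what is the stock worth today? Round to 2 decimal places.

$52.28

Three-stage DDM. Project D₁…D_6; terminal Gordon value at t=6 with g = 0.0105; discount at r = 0.117.
D_1 = 4.1279
D_2 = 5.0563
D_3 = 5.3293
D_4 = 5.6171
D_5 = 5.9204
D_6 = 6.2401
TV_6 = 6.3057/(0.117−0.0105) = 59.2080
P₀ = Σ Dₜ/(1+r)ᵗ + TV_6/(1+r)^6 = 52.2810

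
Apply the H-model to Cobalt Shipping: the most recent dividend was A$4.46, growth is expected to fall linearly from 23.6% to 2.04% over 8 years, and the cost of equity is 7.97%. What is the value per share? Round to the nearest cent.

A$141.61

H-model: P₀ = D₀[(1+g_L) + H(g_S−g_L)]/(r−g_L), with H = 8/2 = 4.
P₀ = 4.46 × [(1+0.0204) + 4×(0.236−0.0204)] / (0.0797−0.0204)
   = 4.46 × 1.8828 / 0.0593 = 141.6069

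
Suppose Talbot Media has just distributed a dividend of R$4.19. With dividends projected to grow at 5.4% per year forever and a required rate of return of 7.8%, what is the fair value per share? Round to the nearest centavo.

R$184.01

Gordon growth model: P₀ = D₁/(r − g). D₁ = 4.19 × (1 + 0.054) = 4.4163.
P₀ = 4.4163 / (0.078 − 0.054) = 4.4163 / 0.024 = 184.0108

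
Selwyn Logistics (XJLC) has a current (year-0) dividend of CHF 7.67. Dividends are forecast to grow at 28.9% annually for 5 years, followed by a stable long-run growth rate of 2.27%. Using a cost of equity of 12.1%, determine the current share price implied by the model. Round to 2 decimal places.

CHF 219.86

Two-stage DDM. Project D₁…D_5 at 0.289, terminal growth 0.0227, discount at r = 0.121.
D_1 = 9.8866
D_2 = 12.7439
D_3 = 16.4268
D_4 = 21.1742
D_5 = 27.2935
Terminal value at t=5: TV = D_6/(r−g) = 27.9131/(0.121−0.0227) = 283.9584
P₀ = 9.8866/(1+0.121)^1 + 12.7439/(1+0.121)^2 + 16.4268/(1+0.121)^3 + 21.1742/(1+0.121)^4 + 27.2935/(1+0.121)^5 + 283.9584/(1+0.121)^5 = 219.8567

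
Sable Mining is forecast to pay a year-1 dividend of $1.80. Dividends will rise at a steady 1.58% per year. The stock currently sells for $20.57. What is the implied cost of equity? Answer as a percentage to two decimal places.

Rearranging the constant-growth DDM: r = D₁/P₀ + g.
r = 1.8000 / 20.57 + 0.0158 = 0.08751 + 0.0158 = 0.10331

10.33%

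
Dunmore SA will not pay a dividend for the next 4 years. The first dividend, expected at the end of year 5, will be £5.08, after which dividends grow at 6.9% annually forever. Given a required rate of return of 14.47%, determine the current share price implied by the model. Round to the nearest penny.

Deferred-dividend DDM. At t=4 the remaining stream is a growing perpetuity with first payment D_5 = 5.08.
V_4 = D_5/(r−g) = 5.08/(0.1447−0.069) = 67.1070
P₀ = V_4/(1+r)^4 = 67.1070/(1+0.1447)^4 = 39.0842

£39.08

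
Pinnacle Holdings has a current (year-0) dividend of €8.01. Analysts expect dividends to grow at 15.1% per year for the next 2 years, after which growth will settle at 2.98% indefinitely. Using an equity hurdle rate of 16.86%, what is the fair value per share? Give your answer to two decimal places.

€73.31

Two-stage DDM. Project D₁…D_2 at 0.151, terminal growth 0.0298, discount at r = 0.1686.
D_1 = 9.2195
D_2 = 10.6117
Terminal value at t=2: TV = D_3/(r−g) = 10.9279/(0.1686−0.0298) = 78.7311
P₀ = 9.2195/(1+0.1686)^1 + 10.6117/(1+0.1686)^2 + 78.7311/(1+0.1686)^2 = 73.3120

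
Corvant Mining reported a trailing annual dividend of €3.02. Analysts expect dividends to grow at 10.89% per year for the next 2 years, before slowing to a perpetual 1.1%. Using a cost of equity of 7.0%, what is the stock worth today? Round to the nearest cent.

€61.95

Two-stage DDM. Project D₁…D_2 at 0.1089, terminal growth 0.011, discount at r = 0.07.
D_1 = 3.3489
D_2 = 3.7136
Terminal value at t=2: TV = D_3/(r−g) = 3.7544/(0.07−0.011) = 63.6342
P₀ = 3.3489/(1+0.07)^1 + 3.7136/(1+0.07)^2 + 63.6342/(1+0.07)^2 = 61.9540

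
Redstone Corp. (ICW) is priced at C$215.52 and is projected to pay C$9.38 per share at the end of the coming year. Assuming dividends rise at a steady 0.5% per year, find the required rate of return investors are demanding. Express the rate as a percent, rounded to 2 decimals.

Rearranging the constant-growth DDM: r = D₁/P₀ + g.
r = 9.3800 / 215.52 + 0.005 = 0.04352 + 0.005 = 0.04852

4.85%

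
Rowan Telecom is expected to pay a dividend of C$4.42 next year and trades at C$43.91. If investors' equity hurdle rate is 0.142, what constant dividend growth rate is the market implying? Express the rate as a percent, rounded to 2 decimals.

4.13%

From P₀ = D₁/(r − g), the implied growth is g = r − D₁/P₀.
g = 0.142 − 4.42/43.91 = 0.142 − 0.10066 = 0.04134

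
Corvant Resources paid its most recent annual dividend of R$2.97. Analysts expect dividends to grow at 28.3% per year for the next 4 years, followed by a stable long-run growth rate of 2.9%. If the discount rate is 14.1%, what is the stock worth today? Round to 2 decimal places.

R$59.69

Two-stage DDM. Project D₁…D_4 at 0.283, terminal growth 0.029, discount at r = 0.141.
D_1 = 3.8105
D_2 = 4.8889
D_3 = 6.2724
D_4 = 8.0475
Terminal value at t=4: TV = D_5/(r−g) = 8.2809/(0.141−0.029) = 73.9368
P₀ = 3.8105/(1+0.141)^1 + 4.8889/(1+0.141)^2 + 6.2724/(1+0.141)^3 + 8.0475/(1+0.141)^4 + 73.9368/(1+0.141)^4 = 59.6888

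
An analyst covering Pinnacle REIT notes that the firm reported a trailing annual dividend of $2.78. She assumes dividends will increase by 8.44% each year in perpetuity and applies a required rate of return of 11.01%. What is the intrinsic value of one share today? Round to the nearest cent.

Gordon growth model: P₀ = D₁/(r − g). D₁ = 2.78 × (1 + 0.0844) = 3.0146.
P₀ = 3.0146 / (0.1101 − 0.0844) = 3.0146 / 0.0257 = 117.3009

$117.30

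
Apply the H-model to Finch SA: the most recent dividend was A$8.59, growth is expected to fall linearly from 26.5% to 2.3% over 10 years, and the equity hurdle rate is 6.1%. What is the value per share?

H-model: P₀ = D₀[(1+g_L) + H(g_S−g_L)]/(r−g_L), with H = 10/2 = 5.
P₀ = 8.59 × [(1+0.023) + 5×(0.265−0.023)] / (0.061−0.023)
   = 8.59 × 2.2330 / 0.038 = 504.7755

A$504.78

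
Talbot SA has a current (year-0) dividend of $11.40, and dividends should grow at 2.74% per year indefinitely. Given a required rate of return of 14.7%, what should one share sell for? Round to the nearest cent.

$97.93

Gordon growth model: P₀ = D₁/(r − g). D₁ = 11.40 × (1 + 0.0274) = 11.7124.
P₀ = 11.7124 / (0.147 − 0.0274) = 11.7124 / 0.1196 = 97.9294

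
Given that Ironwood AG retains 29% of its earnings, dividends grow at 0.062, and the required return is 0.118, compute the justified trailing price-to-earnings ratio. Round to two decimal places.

13.46

Payout ratio b = 1 − 0.29 = 0.71.
Justified trailing P/E = b(1+g)/(r−g) = 0.71×(1+0.062)/(0.118−0.062) = 13.4646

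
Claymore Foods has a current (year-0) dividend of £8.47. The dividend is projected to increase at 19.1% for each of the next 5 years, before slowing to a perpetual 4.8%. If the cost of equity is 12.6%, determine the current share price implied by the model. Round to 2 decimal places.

Two-stage DDM. Project D₁…D_5 at 0.191, terminal growth 0.048, discount at r = 0.126.
D_1 = 10.0878
D_2 = 12.0145
D_3 = 14.3093
D_4 = 17.0424
D_5 = 20.2975
Terminal value at t=5: TV = D_6/(r−g) = 21.2718/(0.126−0.048) = 272.7149
P₀ = 10.0878/(1+0.126)^1 + 12.0145/(1+0.126)^2 + 14.3093/(1+0.126)^3 + 17.0424/(1+0.126)^4 + 20.2975/(1+0.126)^5 + 272.7149/(1+0.126)^5 = 200.9402

£200.94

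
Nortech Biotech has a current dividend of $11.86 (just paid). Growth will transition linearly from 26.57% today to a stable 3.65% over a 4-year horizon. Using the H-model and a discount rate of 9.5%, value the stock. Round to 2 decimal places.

$303.07

H-model: P₀ = D₀[(1+g_L) + H(g_S−g_L)]/(r−g_L), with H = 4/2 = 2.
P₀ = 11.86 × [(1+0.0365) + 2×(0.2657−0.0365)] / (0.095−0.0365)
   = 11.86 × 1.4949 / 0.0585 = 303.0686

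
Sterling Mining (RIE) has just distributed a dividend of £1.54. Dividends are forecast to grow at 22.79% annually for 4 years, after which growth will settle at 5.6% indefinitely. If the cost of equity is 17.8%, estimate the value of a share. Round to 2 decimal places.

£22.58

Two-stage DDM. Project D₁…D_4 at 0.2279, terminal growth 0.056, discount at r = 0.178.
D_1 = 1.8910
D_2 = 2.3219
D_3 = 2.8511
D_4 = 3.5008
Terminal value at t=4: TV = D_5/(r−g) = 3.6969/(0.178−0.056) = 30.3024
P₀ = 1.8910/(1+0.178)^1 + 2.3219/(1+0.178)^2 + 2.8511/(1+0.178)^3 + 3.5008/(1+0.178)^4 + 30.3024/(1+0.178)^4 = 22.5766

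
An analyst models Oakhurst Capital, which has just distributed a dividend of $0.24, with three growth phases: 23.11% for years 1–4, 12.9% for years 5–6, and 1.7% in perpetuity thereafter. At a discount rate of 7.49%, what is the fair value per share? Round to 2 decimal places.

$10.25

Three-stage DDM. Project D₁…D_6; terminal Gordon value at t=6 with g = 0.017; discount at r = 0.0749.
D_1 = 0.2955
D_2 = 0.3637
D_3 = 0.4478
D_4 = 0.5513
D_5 = 0.6224
D_6 = 0.7027
TV_6 = 0.7147/(0.0749−0.017) = 12.3428
P₀ = Σ Dₜ/(1+r)ᵗ + TV_6/(1+r)^6 = 10.2547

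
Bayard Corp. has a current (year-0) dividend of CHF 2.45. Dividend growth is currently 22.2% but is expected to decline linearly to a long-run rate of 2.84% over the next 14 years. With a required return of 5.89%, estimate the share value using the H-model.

CHF 191.47

H-model: P₀ = D₀[(1+g_L) + H(g_S−g_L)]/(r−g_L), with H = 14/2 = 7.
P₀ = 2.45 × [(1+0.0284) + 7×(0.222−0.0284)] / (0.0589−0.0284)
   = 2.45 × 2.3836 / 0.0305 = 191.4695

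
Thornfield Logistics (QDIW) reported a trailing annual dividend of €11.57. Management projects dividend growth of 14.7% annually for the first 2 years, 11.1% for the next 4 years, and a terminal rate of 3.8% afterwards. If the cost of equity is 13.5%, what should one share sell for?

€184.41

Three-stage DDM. Project D₁…D_6; terminal Gordon value at t=6 with g = 0.038; discount at r = 0.135.
D_1 = 13.2708
D_2 = 15.2216
D_3 = 16.9112
D_4 = 18.7883
D_5 = 20.8738
D_6 = 23.1908
TV_6 = 24.0721/(0.135−0.038) = 248.1659
P₀ = Σ Dₜ/(1+r)ᵗ + TV_6/(1+r)^6 = 184.4083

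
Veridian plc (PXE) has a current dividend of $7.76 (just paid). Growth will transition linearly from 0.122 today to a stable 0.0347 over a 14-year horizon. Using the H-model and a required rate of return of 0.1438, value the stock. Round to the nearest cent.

H-model: P₀ = D₀[(1+g_L) + H(g_S−g_L)]/(r−g_L), with H = 14/2 = 7.
P₀ = 7.76 × [(1+0.0347) + 7×(0.122−0.0347)] / (0.1438−0.0347)
   = 7.76 × 1.6458 / 0.1091 = 117.0615

$117.06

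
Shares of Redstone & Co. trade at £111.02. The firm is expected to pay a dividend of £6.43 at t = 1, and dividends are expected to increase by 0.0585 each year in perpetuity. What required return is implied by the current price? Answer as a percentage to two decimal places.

11.64%

Rearranging the constant-growth DDM: r = D₁/P₀ + g.
r = 6.4300 / 111.02 + 0.0585 = 0.05792 + 0.0585 = 0.11642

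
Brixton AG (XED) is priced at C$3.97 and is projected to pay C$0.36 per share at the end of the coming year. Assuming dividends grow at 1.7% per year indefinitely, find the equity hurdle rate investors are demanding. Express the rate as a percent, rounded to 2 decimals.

Rearranging the constant-growth DDM: r = D₁/P₀ + g.
r = 0.3600 / 3.97 + 0.017 = 0.09068 + 0.017 = 0.10768

10.77%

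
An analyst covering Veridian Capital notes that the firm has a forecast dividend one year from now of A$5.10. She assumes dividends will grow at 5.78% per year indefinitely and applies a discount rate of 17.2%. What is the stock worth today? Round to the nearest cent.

Gordon growth model: P₀ = D₁/(r − g), with D₁ = 5.10 given directly.
P₀ = 5.1000 / (0.172 − 0.0578) = 5.1000 / 0.1142 = 44.6585

A$44.66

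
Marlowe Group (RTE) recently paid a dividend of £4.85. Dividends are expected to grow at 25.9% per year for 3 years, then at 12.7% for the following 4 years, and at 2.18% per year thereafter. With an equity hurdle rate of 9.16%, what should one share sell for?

£175.50

Three-stage DDM. Project D₁…D_7; terminal Gordon value at t=7 with g = 0.0218; discount at r = 0.0916.
D_1 = 6.1061
D_2 = 7.6876
D_3 = 9.6787
D_4 = 10.9079
D_5 = 12.2933
D_6 = 13.8545
D_7 = 15.6140
TV_7 = 15.9544/(0.0916−0.0218) = 228.5731
P₀ = Σ Dₜ/(1+r)ᵗ + TV_7/(1+r)^7 = 175.5027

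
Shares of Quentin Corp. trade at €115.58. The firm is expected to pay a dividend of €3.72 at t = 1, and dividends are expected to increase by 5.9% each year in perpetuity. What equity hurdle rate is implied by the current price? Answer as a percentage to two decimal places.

9.12%

Rearranging the constant-growth DDM: r = D₁/P₀ + g.
r = 3.7200 / 115.58 + 0.059 = 0.03219 + 0.059 = 0.09119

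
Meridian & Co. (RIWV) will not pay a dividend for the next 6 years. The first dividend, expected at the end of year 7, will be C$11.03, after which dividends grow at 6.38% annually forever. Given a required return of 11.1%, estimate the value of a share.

C$124.27

Deferred-dividend DDM. At t=6 the remaining stream is a growing perpetuity with first payment D_7 = 11.03.
V_6 = D_7/(r−g) = 11.03/(0.111−0.0638) = 233.6864
P₀ = V_6/(1+r)^6 = 233.6864/(1+0.111)^6 = 124.2651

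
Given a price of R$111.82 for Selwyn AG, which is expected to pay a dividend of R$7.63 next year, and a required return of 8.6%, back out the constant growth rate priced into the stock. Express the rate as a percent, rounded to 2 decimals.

1.78%

From P₀ = D₁/(r − g), the implied growth is g = r − D₁/P₀.
g = 0.086 − 7.63/111.82 = 0.086 − 0.06823 = 0.01777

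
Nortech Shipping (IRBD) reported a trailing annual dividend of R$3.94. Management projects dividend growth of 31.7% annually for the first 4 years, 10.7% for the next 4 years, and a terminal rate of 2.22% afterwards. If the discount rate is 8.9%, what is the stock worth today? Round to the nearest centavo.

R$198.76

Three-stage DDM. Project D₁…D_8; terminal Gordon value at t=8 with g = 0.0222; discount at r = 0.089.
D_1 = 5.1890
D_2 = 6.8339
D_3 = 9.0002
D_4 = 11.8533
D_5 = 13.1216
D_6 = 14.5256
D_7 = 16.0799
D_8 = 17.8004
TV_8 = 18.1956/(0.089−0.0222) = 272.3888
P₀ = Σ Dₜ/(1+r)ᵗ + TV_8/(1+r)^8 = 198.7632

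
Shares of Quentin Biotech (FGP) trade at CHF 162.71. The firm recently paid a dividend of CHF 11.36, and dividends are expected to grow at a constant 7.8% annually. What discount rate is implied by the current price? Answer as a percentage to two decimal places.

15.33%

Rearranging the constant-growth DDM: r = D₁/P₀ + g.
D₁ = 11.36 × (1 + 0.078) = 12.2461.
r = 12.2461 / 162.71 + 0.078 = 0.07526 + 0.078 = 0.15326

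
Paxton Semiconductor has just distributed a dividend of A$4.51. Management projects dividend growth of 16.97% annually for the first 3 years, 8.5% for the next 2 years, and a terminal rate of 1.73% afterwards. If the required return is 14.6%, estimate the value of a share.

A$56.92

Three-stage DDM. Project D₁…D_5; terminal Gordon value at t=5 with g = 0.0173; discount at r = 0.146.
D_1 = 5.2753
D_2 = 6.1706
D_3 = 7.2177
D_4 = 7.8312
D_5 = 8.4969
TV_5 = 8.6439/(0.146−0.0173) = 67.1630
P₀ = Σ Dₜ/(1+r)ᵗ + TV_5/(1+r)^5 = 56.9151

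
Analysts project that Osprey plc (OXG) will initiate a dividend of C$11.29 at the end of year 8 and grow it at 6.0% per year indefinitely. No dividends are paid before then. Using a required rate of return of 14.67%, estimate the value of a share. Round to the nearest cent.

C$49.95

Deferred-dividend DDM. At t=7 the remaining stream is a growing perpetuity with first payment D_8 = 11.29.
V_7 = D_8/(r−g) = 11.29/(0.1467−0.06) = 130.2191
P₀ = V_7/(1+r)^7 = 130.2191/(1+0.1467)^7 = 49.9489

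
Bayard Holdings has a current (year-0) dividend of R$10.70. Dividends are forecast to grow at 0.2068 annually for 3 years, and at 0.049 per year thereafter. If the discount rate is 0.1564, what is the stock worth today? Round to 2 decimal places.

Two-stage DDM. Project D₁…D_3 at 0.2068, terminal growth 0.049, discount at r = 0.1564.
D_1 = 12.9128
D_2 = 15.5831
D_3 = 18.8057
Terminal value at t=3: TV = D_4/(r−g) = 19.7272/(0.1564−0.049) = 183.6796
P₀ = 12.9128/(1+0.1564)^1 + 15.5831/(1+0.1564)^2 + 18.8057/(1+0.1564)^3 + 183.6796/(1+0.1564)^3 = 153.7584

R$153.76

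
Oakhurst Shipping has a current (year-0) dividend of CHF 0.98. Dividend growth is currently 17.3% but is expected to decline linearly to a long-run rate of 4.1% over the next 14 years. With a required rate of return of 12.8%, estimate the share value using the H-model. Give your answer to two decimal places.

CHF 22.13

H-model: P₀ = D₀[(1+g_L) + H(g_S−g_L)]/(r−g_L), with H = 14/2 = 7.
P₀ = 0.98 × [(1+0.041) + 7×(0.173−0.041)] / (0.128−0.041)
   = 0.98 × 1.9650 / 0.087 = 22.1345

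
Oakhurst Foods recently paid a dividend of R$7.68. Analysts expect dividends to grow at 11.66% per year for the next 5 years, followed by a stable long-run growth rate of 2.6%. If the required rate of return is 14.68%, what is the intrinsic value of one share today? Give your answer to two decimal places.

Two-stage DDM. Project D₁…D_5 at 0.1166, terminal growth 0.026, discount at r = 0.1468.
D_1 = 8.5755
D_2 = 9.5754
D_3 = 10.6919
D_4 = 11.9386
D_5 = 13.3306
Terminal value at t=5: TV = D_6/(r−g) = 13.6772/(0.1468−0.026) = 113.2217
P₀ = 8.5755/(1+0.1468)^1 + 9.5754/(1+0.1468)^2 + 10.6919/(1+0.1468)^3 + 11.9386/(1+0.1468)^4 + 13.3306/(1+0.1468)^5 + 113.2217/(1+0.1468)^5 = 92.5517

R$92.55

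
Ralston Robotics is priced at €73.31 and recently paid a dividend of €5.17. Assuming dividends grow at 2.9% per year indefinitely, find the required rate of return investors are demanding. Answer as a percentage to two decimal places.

Rearranging the constant-growth DDM: r = D₁/P₀ + g.
D₁ = 5.17 × (1 + 0.029) = 5.3199.
r = 5.3199 / 73.31 + 0.029 = 0.07257 + 0.029 = 0.10157

10.16%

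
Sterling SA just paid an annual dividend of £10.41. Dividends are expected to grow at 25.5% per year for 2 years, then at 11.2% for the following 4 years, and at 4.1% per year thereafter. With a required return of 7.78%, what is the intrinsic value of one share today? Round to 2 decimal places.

£539.73

Three-stage DDM. Project D₁…D_6; terminal Gordon value at t=6 with g = 0.041; discount at r = 0.0778.
D_1 = 13.0645
D_2 = 16.3960
D_3 = 18.2324
D_4 = 20.2744
D_5 = 22.5451
D_6 = 25.0702
TV_6 = 26.0981/(0.0778−0.041) = 709.1861
P₀ = Σ Dₜ/(1+r)ᵗ + TV_6/(1+r)^6 = 539.7254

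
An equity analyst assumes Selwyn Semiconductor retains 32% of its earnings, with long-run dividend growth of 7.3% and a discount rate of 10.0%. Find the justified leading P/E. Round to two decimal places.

25.19

Payout ratio b = 1 − 0.32 = 0.68.
Justified leading P/E = b/(r−g) = 0.68/(0.1−0.073) = 25.1852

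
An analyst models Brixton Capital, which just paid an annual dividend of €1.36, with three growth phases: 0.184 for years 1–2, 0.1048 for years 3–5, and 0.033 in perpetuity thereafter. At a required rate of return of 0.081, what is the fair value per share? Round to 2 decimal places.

€45.72

Three-stage DDM. Project D₁…D_5; terminal Gordon value at t=5 with g = 0.033; discount at r = 0.081.
D_1 = 1.6102
D_2 = 1.9065
D_3 = 2.1063
D_4 = 2.3271
D_5 = 2.5709
TV_5 = 2.6558/(0.081−0.033) = 55.3289
P₀ = Σ Dₜ/(1+r)ᵗ + TV_5/(1+r)^5 = 45.7164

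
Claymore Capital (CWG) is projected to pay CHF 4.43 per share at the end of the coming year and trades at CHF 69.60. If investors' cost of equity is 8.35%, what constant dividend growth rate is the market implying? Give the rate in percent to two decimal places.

1.99%

From P₀ = D₁/(r − g), the implied growth is g = r − D₁/P₀.
g = 0.0835 − 4.43/69.60 = 0.0835 − 0.06365 = 0.01985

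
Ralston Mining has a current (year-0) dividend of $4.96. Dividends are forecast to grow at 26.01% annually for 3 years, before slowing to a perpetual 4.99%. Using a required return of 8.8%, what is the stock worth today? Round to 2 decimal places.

Two-stage DDM. Project D₁…D_3 at 0.2601, terminal growth 0.0499, discount at r = 0.088.
D_1 = 6.2501
D_2 = 7.8757
D_3 = 9.9242
Terminal value at t=3: TV = D_4/(r−g) = 10.4194/(0.088−0.0499) = 273.4763
P₀ = 6.2501/(1+0.088)^1 + 7.8757/(1+0.088)^2 + 9.9242/(1+0.088)^3 + 273.4763/(1+0.088)^3 = 232.4441

$232.44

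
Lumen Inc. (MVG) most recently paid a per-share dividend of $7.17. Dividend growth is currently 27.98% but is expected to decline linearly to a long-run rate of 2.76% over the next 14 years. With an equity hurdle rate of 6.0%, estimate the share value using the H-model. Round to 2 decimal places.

H-model: P₀ = D₀[(1+g_L) + H(g_S−g_L)]/(r−g_L), with H = 14/2 = 7.
P₀ = 7.17 × [(1+0.0276) + 7×(0.2798−0.0276)] / (0.06−0.0276)
   = 7.17 × 2.7930 / 0.0324 = 618.0806

$618.08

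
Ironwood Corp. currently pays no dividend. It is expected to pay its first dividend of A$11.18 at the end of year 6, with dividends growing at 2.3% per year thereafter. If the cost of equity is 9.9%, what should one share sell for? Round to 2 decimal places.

A$91.76

Deferred-dividend DDM. At t=5 the remaining stream is a growing perpetuity with first payment D_6 = 11.18.
V_5 = D_6/(r−g) = 11.18/(0.099−0.023) = 147.1053
P₀ = V_5/(1+r)^5 = 147.1053/(1+0.099)^5 = 91.7571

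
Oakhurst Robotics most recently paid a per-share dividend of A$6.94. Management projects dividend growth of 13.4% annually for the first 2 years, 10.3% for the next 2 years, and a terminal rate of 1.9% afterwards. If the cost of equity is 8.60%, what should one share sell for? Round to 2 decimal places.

A$149.02

Three-stage DDM. Project D₁…D_4; terminal Gordon value at t=4 with g = 0.019; discount at r = 0.086.
D_1 = 7.8700
D_2 = 8.9245
D_3 = 9.8438
D_4 = 10.8577
TV_4 = 11.0640/(0.086−0.019) = 165.1338
P₀ = Σ Dₜ/(1+r)ᵗ + TV_4/(1+r)^4 = 149.0231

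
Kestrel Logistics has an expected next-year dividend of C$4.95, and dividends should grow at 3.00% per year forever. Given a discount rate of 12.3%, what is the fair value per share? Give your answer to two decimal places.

Gordon growth model: P₀ = D₁/(r − g), with D₁ = 4.95 given directly.
P₀ = 4.9500 / (0.123 − 0.03) = 4.9500 / 0.093 = 53.2258

C$53.23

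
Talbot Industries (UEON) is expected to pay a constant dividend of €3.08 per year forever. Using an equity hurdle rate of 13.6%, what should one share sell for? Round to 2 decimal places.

€22.65

Zero-growth DDM (perpetuity): P₀ = D/r = 3.08 / 0.136 = 22.6471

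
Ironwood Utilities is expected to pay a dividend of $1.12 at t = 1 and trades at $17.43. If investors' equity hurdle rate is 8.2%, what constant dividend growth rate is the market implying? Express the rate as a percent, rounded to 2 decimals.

From P₀ = D₁/(r − g), the implied growth is g = r − D₁/P₀.
g = 0.082 − 1.12/17.43 = 0.082 − 0.06426 = 0.01774

1.77%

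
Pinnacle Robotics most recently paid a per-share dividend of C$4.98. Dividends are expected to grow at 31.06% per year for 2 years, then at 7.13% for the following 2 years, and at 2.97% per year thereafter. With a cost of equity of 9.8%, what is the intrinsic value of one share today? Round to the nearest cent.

Three-stage DDM. Project D₁…D_4; terminal Gordon value at t=4 with g = 0.0297; discount at r = 0.098.
D_1 = 6.5268
D_2 = 8.5540
D_3 = 9.1639
D_4 = 9.8173
TV_4 = 10.1089/(0.098−0.0297) = 148.0069
P₀ = Σ Dₜ/(1+r)ᵗ + TV_4/(1+r)^4 = 128.5457

C$128.55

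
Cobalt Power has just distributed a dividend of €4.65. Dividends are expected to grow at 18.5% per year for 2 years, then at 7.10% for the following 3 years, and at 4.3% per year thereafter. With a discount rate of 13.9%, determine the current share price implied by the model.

Three-stage DDM. Project D₁…D_5; terminal Gordon value at t=5 with g = 0.043; discount at r = 0.139.
D_1 = 5.5103
D_2 = 6.5296
D_3 = 6.9933
D_4 = 7.4898
D_5 = 8.0215
TV_5 = 8.3665/(0.139−0.043) = 87.1508
P₀ = Σ Dₜ/(1+r)ᵗ + TV_5/(1+r)^5 = 68.7007

€68.70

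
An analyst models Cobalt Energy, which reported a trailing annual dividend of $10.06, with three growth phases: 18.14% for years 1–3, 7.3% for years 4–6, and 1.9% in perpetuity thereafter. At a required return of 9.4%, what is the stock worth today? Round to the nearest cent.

$234.23

Three-stage DDM. Project D₁…D_6; terminal Gordon value at t=6 with g = 0.019; discount at r = 0.094.
D_1 = 11.8849
D_2 = 14.0408
D_3 = 16.5878
D_4 = 17.7987
D_5 = 19.0980
D_6 = 20.4922
TV_6 = 20.8815/(0.094−0.019) = 278.4203
P₀ = Σ Dₜ/(1+r)ᵗ + TV_6/(1+r)^6 = 234.2342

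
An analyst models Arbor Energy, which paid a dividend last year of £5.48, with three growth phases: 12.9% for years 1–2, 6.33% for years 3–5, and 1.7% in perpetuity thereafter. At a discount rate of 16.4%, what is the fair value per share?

Three-stage DDM. Project D₁…D_5; terminal Gordon value at t=5 with g = 0.017; discount at r = 0.164.
D_1 = 6.1869
D_2 = 6.9850
D_3 = 7.4272
D_4 = 7.8973
D_5 = 8.3972
TV_5 = 8.5400/(0.164−0.017) = 58.0951
P₀ = Σ Dₜ/(1+r)ᵗ + TV_5/(1+r)^5 = 50.5996

£50.60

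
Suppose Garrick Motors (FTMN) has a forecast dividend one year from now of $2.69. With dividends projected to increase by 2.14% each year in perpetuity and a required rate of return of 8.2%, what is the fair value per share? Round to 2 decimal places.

$44.39

Gordon growth model: P₀ = D₁/(r − g), with D₁ = 2.69 given directly.
P₀ = 2.6900 / (0.082 − 0.0214) = 2.6900 / 0.0606 = 44.3894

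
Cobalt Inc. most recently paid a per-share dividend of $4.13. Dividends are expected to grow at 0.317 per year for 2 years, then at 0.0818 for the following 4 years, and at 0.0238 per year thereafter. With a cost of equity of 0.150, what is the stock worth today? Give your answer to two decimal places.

$63.19

Three-stage DDM. Project D₁…D_6; terminal Gordon value at t=6 with g = 0.0238; discount at r = 0.15.
D_1 = 5.4392
D_2 = 7.1634
D_3 = 7.7494
D_4 = 8.3833
D_5 = 9.0691
D_6 = 9.8109
TV_6 = 10.0444/(0.15−0.0238) = 79.5912
P₀ = Σ Dₜ/(1+r)ᵗ + TV_6/(1+r)^6 = 63.1948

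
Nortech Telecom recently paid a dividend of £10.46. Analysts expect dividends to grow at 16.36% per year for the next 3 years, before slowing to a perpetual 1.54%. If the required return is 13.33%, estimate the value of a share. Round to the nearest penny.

Two-stage DDM. Project D₁…D_3 at 0.1636, terminal growth 0.0154, discount at r = 0.1333.
D_1 = 12.1713
D_2 = 14.1625
D_3 = 16.4795
Terminal value at t=3: TV = D_4/(r−g) = 16.7332/(0.1333−0.0154) = 141.9274
P₀ = 12.1713/(1+0.1333)^1 + 14.1625/(1+0.1333)^2 + 16.4795/(1+0.1333)^3 + 141.9274/(1+0.1333)^3 = 130.5941

£130.59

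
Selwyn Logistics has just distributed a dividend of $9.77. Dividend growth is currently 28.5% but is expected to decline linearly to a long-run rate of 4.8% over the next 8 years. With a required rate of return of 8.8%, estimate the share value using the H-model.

H-model: P₀ = D₀[(1+g_L) + H(g_S−g_L)]/(r−g_L), with H = 8/2 = 4.
P₀ = 9.77 × [(1+0.048) + 4×(0.285−0.048)] / (0.088−0.048)
   = 9.77 × 1.9960 / 0.04 = 487.5230

$487.52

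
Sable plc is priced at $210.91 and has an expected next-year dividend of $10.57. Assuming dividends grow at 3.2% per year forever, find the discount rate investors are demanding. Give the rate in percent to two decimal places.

8.21%

Rearranging the constant-growth DDM: r = D₁/P₀ + g.
r = 10.5700 / 210.91 + 0.032 = 0.05012 + 0.032 = 0.08212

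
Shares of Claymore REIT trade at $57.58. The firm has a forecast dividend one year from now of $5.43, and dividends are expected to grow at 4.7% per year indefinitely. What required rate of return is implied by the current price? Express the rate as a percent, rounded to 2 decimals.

Rearranging the constant-growth DDM: r = D₁/P₀ + g.
r = 5.4300 / 57.58 + 0.047 = 0.09430 + 0.047 = 0.14130

14.13%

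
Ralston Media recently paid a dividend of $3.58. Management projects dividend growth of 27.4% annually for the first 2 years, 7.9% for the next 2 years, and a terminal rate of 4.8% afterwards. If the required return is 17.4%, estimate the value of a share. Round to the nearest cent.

$45.16

Three-stage DDM. Project D₁…D_4; terminal Gordon value at t=4 with g = 0.048; discount at r = 0.174.
D_1 = 4.5609
D_2 = 5.8106
D_3 = 6.2697
D_4 = 6.7650
TV_4 = 7.0897/(0.174−0.048) = 56.2672
P₀ = Σ Dₜ/(1+r)ᵗ + TV_4/(1+r)^4 = 45.1565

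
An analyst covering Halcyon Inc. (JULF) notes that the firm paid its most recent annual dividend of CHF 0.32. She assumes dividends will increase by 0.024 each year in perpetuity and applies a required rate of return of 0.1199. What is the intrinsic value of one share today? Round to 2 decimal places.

CHF 3.42

Gordon growth model: P₀ = D₁/(r − g). D₁ = 0.32 × (1 + 0.024) = 0.3277.
P₀ = 0.3277 / (0.1199 − 0.024) = 0.3277 / 0.0959 = 3.4169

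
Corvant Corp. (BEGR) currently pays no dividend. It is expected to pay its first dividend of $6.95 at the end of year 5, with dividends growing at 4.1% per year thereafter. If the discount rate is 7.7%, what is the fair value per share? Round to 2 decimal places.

Deferred-dividend DDM. At t=4 the remaining stream is a growing perpetuity with first payment D_5 = 6.95.
V_4 = D_5/(r−g) = 6.95/(0.077−0.041) = 193.0556
P₀ = V_4/(1+r)^4 = 193.0556/(1+0.077)^4 = 143.4893

$143.49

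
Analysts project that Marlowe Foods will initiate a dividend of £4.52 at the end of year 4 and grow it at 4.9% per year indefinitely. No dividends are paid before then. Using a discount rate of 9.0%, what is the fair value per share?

Deferred-dividend DDM. At t=3 the remaining stream is a growing perpetuity with first payment D_4 = 4.52.
V_3 = D_4/(r−g) = 4.52/(0.09−0.049) = 110.2439
P₀ = V_3/(1+r)^3 = 110.2439/(1+0.09)^3 = 85.1285

£85.13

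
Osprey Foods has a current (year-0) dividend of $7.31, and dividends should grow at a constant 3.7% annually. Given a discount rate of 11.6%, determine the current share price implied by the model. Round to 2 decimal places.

Gordon growth model: P₀ = D₁/(r − g). D₁ = 7.31 × (1 + 0.037) = 7.5805.
P₀ = 7.5805 / (0.116 − 0.037) = 7.5805 / 0.079 = 95.9553

$95.96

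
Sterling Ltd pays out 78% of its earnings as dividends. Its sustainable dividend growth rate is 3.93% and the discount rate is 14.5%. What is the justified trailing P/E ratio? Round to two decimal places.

7.67

Justified trailing P/E = b(1+g)/(r−g) = 0.78×(1+0.0393)/(0.145−0.0393) = 7.6694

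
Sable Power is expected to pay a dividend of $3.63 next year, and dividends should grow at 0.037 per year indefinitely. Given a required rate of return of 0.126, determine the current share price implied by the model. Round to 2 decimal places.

$40.79

Gordon growth model: P₀ = D₁/(r − g), with D₁ = 3.63 given directly.
P₀ = 3.6300 / (0.126 − 0.037) = 3.6300 / 0.089 = 40.7865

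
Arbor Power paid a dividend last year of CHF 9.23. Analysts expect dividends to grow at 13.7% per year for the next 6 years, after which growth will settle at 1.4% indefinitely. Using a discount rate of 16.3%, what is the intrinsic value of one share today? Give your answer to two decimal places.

CHF 106.05

Two-stage DDM. Project D₁…D_6 at 0.137, terminal growth 0.014, discount at r = 0.163.
D_1 = 10.4945
D_2 = 11.9323
D_3 = 13.5670
D_4 = 15.4257
D_5 = 17.5390
D_6 = 19.9418
Terminal value at t=6: TV = D_7/(r−g) = 20.2210/(0.163−0.014) = 135.7114
P₀ = 10.4945/(1+0.163)^1 + 11.9323/(1+0.163)^2 + 13.5670/(1+0.163)^3 + 15.4257/(1+0.163)^4 + 17.5390/(1+0.163)^5 + 19.9418/(1+0.163)^6 + 135.7114/(1+0.163)^6 = 106.0497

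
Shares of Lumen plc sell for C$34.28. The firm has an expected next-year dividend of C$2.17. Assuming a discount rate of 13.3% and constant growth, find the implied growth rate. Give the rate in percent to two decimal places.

From P₀ = D₁/(r − g), the implied growth is g = r − D₁/P₀.
g = 0.133 − 2.17/34.28 = 0.133 − 0.06330 = 0.06970

6.97%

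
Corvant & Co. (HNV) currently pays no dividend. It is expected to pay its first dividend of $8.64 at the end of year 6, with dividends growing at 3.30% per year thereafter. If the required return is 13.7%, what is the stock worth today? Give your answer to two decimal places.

$43.72

Deferred-dividend DDM. At t=5 the remaining stream is a growing perpetuity with first payment D_6 = 8.64.
V_5 = D_6/(r−g) = 8.64/(0.137−0.033) = 83.0769
P₀ = V_5/(1+r)^5 = 83.0769/(1+0.137)^5 = 43.7198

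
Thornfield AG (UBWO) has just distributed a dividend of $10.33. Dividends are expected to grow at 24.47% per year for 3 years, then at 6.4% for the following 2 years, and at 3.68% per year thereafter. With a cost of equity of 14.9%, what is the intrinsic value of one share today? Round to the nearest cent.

$163.93

Three-stage DDM. Project D₁…D_5; terminal Gordon value at t=5 with g = 0.0368; discount at r = 0.149.
D_1 = 12.8578
D_2 = 16.0040
D_3 = 19.9202
D_4 = 21.1951
D_5 = 22.5516
TV_5 = 23.3815/(0.149−0.0368) = 208.3914
P₀ = Σ Dₜ/(1+r)ᵗ + TV_5/(1+r)^5 = 163.9256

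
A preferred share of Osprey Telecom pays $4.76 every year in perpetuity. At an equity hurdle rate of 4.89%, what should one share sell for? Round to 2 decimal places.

Zero-growth DDM (perpetuity): P₀ = D/r = 4.76 / 0.0489 = 97.3415

$97.34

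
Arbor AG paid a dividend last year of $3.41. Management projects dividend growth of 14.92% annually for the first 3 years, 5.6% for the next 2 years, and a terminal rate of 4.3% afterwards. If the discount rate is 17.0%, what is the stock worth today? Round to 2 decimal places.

Three-stage DDM. Project D₁…D_5; terminal Gordon value at t=5 with g = 0.043; discount at r = 0.17.
D_1 = 3.9188
D_2 = 4.5035
D_3 = 5.1754
D_4 = 5.4652
D_5 = 5.7712
TV_5 = 6.0194/(0.17−0.043) = 47.3969
P₀ = Σ Dₜ/(1+r)ᵗ + TV_5/(1+r)^5 = 37.0376

$37.04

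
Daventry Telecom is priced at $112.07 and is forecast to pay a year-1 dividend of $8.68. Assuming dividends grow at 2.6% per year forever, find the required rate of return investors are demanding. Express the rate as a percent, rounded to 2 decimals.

Rearranging the constant-growth DDM: r = D₁/P₀ + g.
r = 8.6800 / 112.07 + 0.026 = 0.07745 + 0.026 = 0.10345

10.35%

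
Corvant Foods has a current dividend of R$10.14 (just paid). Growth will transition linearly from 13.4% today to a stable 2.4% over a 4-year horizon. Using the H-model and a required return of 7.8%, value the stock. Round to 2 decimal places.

H-model: P₀ = D₀[(1+g_L) + H(g_S−g_L)]/(r−g_L), with H = 4/2 = 2.
P₀ = 10.14 × [(1+0.024) + 2×(0.134−0.024)] / (0.078−0.024)
   = 10.14 × 1.2440 / 0.054 = 233.5956

R$233.60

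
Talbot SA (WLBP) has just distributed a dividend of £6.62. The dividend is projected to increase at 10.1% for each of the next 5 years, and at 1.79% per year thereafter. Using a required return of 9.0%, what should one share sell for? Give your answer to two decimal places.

Two-stage DDM. Project D₁…D_5 at 0.101, terminal growth 0.0179, discount at r = 0.09.
D_1 = 7.2886
D_2 = 8.0248
D_3 = 8.8353
D_4 = 9.7276
D_5 = 10.7101
Terminal value at t=5: TV = D_6/(r−g) = 10.9018/(0.09−0.0179) = 151.2044
P₀ = 7.2886/(1+0.09)^1 + 8.0248/(1+0.09)^2 + 8.8353/(1+0.09)^3 + 9.7276/(1+0.09)^4 + 10.7101/(1+0.09)^5 + 151.2044/(1+0.09)^5 = 132.3882

£132.39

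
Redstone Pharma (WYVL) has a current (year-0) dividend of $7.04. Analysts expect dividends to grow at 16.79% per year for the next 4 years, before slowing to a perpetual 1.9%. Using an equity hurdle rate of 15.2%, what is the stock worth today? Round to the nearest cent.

$86.12

Two-stage DDM. Project D₁…D_4 at 0.1679, terminal growth 0.019, discount at r = 0.152.
D_1 = 8.2220
D_2 = 9.6025
D_3 = 11.2148
D_4 = 13.0977
Terminal value at t=4: TV = D_5/(r−g) = 13.3466/(0.152−0.019) = 100.3501
P₀ = 8.2220/(1+0.152)^1 + 9.6025/(1+0.152)^2 + 11.2148/(1+0.152)^3 + 13.0977/(1+0.152)^4 + 100.3501/(1+0.152)^4 = 86.1233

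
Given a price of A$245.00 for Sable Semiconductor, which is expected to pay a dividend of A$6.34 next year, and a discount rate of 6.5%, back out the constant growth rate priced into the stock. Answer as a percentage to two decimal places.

From P₀ = D₁/(r − g), the implied growth is g = r − D₁/P₀.
g = 0.065 − 6.34/245.00 = 0.065 − 0.02588 = 0.03912

3.91%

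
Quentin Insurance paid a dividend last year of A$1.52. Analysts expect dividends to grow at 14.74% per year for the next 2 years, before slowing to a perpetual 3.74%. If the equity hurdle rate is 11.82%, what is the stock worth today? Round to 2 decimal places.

Two-stage DDM. Project D₁…D_2 at 0.1474, terminal growth 0.0374, discount at r = 0.1182.
D_1 = 1.7440
D_2 = 2.0011
Terminal value at t=2: TV = D_3/(r−g) = 2.0760/(0.1182−0.0374) = 25.6926
P₀ = 1.7440/(1+0.1182)^1 + 2.0011/(1+0.1182)^2 + 25.6926/(1+0.1182)^2 = 23.7081

A$23.71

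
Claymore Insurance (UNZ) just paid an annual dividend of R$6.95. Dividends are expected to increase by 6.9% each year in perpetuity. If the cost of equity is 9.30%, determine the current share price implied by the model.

R$309.56

Gordon growth model: P₀ = D₁/(r − g). D₁ = 6.95 × (1 + 0.069) = 7.4295.
P₀ = 7.4295 / (0.093 − 0.069) = 7.4295 / 0.024 = 309.5646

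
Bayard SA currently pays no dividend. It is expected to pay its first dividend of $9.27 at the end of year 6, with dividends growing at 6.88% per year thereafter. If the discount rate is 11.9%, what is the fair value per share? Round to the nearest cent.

$105.25

Deferred-dividend DDM. At t=5 the remaining stream is a growing perpetuity with first payment D_6 = 9.27.
V_5 = D_6/(r−g) = 9.27/(0.119−0.0688) = 184.6614
P₀ = V_5/(1+r)^5 = 184.6614/(1+0.119)^5 = 105.2508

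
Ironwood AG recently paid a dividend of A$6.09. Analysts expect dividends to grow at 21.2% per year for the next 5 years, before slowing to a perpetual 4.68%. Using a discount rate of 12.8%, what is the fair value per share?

Two-stage DDM. Project D₁…D_5 at 0.212, terminal growth 0.0468, discount at r = 0.128.
D_1 = 7.3811
D_2 = 8.9459
D_3 = 10.8424
D_4 = 13.1410
D_5 = 15.9269
Terminal value at t=5: TV = D_6/(r−g) = 16.6722/(0.128−0.0468) = 205.3232
P₀ = 7.3811/(1+0.128)^1 + 8.9459/(1+0.128)^2 + 10.8424/(1+0.128)^3 + 13.1410/(1+0.128)^4 + 15.9269/(1+0.128)^5 + 205.3232/(1+0.128)^5 = 150.3996

A$150.40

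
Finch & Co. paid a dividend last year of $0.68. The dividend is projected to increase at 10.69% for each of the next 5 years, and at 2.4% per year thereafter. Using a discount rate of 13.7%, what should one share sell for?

$8.53

Two-stage DDM. Project D₁…D_5 at 0.1069, terminal growth 0.024, discount at r = 0.137.
D_1 = 0.7527
D_2 = 0.8332
D_3 = 0.9222
D_4 = 1.0208
D_5 = 1.1299
Terminal value at t=5: TV = D_6/(r−g) = 1.1570/(0.137−0.024) = 10.2393
P₀ = 0.7527/(1+0.137)^1 + 0.8332/(1+0.137)^2 + 0.9222/(1+0.137)^3 + 1.0208/(1+0.137)^4 + 1.1299/(1+0.137)^5 + 10.2393/(1+0.137)^5 = 8.5278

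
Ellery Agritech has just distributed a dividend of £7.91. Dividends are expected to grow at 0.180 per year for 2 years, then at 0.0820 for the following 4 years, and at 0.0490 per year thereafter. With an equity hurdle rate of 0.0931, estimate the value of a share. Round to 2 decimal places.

£264.19

Three-stage DDM. Project D₁…D_6; terminal Gordon value at t=6 with g = 0.049; discount at r = 0.0931.
D_1 = 9.3338
D_2 = 11.0139
D_3 = 11.9170
D_4 = 12.8942
D_5 = 13.9515
D_6 = 15.0956
TV_6 = 15.8353/(0.0931−0.049) = 359.0761
P₀ = Σ Dₜ/(1+r)ᵗ + TV_6/(1+r)^6 = 264.1884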